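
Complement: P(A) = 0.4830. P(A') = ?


P(not A) = 1 - 0.4830 = 0.5170

P(not A) = 0.5170


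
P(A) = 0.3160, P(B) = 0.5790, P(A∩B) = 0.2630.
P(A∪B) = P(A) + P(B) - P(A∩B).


P(A∪B) = 0.3160 + 0.5790 - 0.2630
= 0.8950 - 0.2630
= 0.6320

P(A∪B) = 0.6320


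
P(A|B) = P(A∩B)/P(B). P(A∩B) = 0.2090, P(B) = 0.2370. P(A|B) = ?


P(A|B) = 0.2090/0.2370 = 0.8819

P(A|B) = 0.8819


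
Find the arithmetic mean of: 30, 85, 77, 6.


Sum = 30 + 85 + 77 + 6 = 198
n = 4
Mean = 198/4 = 49.5000

Mean = 49.5000


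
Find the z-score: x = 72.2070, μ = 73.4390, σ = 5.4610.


z = (72.2070 - 73.4390)/5.4610
= -1.2320/5.4610
= -0.2256

z = -0.2256


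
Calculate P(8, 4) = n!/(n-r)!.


P(8,4) = 8!/4!
= 40320/24
= 1680

P(8,4) = 1680


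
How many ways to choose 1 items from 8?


C(8,1) = 8!/(1! × 7!)
= 40320/(1 × 5040)
= 8

C(8,1) = 8


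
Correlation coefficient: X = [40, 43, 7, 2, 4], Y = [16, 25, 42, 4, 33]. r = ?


Mean X = 19.2000, Mean Y = 24.0000
SD X = 18.301912, SD Y = 13.190906
Cov = -31.000000
r = -31.000000/(18.301912*13.190906) = -0.1284

r = -0.1284


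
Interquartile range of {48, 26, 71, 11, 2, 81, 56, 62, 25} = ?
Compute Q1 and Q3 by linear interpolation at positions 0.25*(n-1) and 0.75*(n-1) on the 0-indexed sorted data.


Sorted: 2, 11, 25, 26, 48, 56, 62, 71, 81
Q1 (25th %ile) = 25.0000
Q3 (75th %ile) = 62.0000
IQR = 62.0000 - 25.0000 = 37.0000

IQR = 37.0000


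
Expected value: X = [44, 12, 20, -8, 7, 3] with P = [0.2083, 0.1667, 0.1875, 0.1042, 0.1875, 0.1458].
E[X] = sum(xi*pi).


E[X] = 44*0.2083 + 12*0.1667 + 20*0.1875 - 8*0.1042 + 7*0.1875 + 3*0.1458
= 9.1652 + 2.0004 + 3.7500 - 0.8336 + 1.3125 + 0.4374
= 15.8319

E[X] = 15.8319


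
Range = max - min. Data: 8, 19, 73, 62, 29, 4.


Max = 73, Min = 4
Range = 73 - 4 = 69

Range = 69


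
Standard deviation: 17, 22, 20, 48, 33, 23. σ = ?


Mean = 27.1667
Variance = 111.1389
SD = sqrt(111.1389) = 10.5422

SD = 10.5422


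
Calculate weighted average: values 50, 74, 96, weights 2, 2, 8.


Numerator = 50*2 + 74*2 + 96*8 = 1016
Denominator = 2 + 2 + 8 = 12
WM = 1016/12 = 84.6667

WM = 84.6667


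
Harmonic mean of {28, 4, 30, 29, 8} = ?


Sum of reciprocals = 1/28 + 1/4 + 1/30 + 1/29 + 1/8 = 0.478530
HM = 5/0.478530 = 10.4487

HM = 10.4487


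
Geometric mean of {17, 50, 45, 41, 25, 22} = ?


Product = 17 × 50 × 45 × 41 × 25 × 22 = 862537500
GM = 862537500^(1/6) = 30.8529

GM = 30.8529


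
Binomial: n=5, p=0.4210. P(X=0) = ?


C(5,0) = 1
p^0 = 1.000000
(1-p)^5 = 0.065072
P = 1 * 1.000000 * 0.065072 = 0.0651

P(X=0) = 0.0651


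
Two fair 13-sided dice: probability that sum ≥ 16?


Total outcomes = 13×13 = 169
Favorable (sum ≥ 16): 66
P = 66/169 = 0.3905

P = 0.3905


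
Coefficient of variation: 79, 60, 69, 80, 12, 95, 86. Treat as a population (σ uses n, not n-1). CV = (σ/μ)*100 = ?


Mean = 68.7143
SD = 25.3981
CV = (25.3981/68.7143)*100 = 36.9618%

CV = 36.9618%


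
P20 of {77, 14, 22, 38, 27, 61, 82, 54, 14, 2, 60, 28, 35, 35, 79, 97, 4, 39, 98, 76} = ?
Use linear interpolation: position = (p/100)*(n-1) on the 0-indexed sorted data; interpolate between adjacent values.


Sorted: 2, 4, 14, 14, 22, 27, 28, 35, 35, 38, 39, 54, 60, 61, 76, 77, 79, 82, 97, 98
n = 20
Index = 20/100 * 19 = 3.8000
Lower = data[3] = 14, Upper = data[4] = 22
P20 = 14 + 0.8000*(8) = 20.4000

P20 = 20.4000


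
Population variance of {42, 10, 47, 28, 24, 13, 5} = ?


Mean = 24.1429
Squared deviations: 318.8776, 200.0204, 522.4490, 14.8776, 0.0204, 124.1633, 366.4490
Sum = 1546.8571
Variance = 1546.8571/7 = 220.9796

Variance = 220.9796


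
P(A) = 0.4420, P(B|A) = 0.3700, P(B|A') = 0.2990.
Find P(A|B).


P(B) = P(B|A)*P(A) + P(B|A')*P(A')
= 0.3700*0.4420 + 0.2990*0.5580
= 0.163540 + 0.166842 = 0.330382
P(A|B) = 0.163540/0.330382 = 0.4950

P(A|B) = 0.4950


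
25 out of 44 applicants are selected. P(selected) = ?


P = 25/44 = 0.5682

P = 0.5682


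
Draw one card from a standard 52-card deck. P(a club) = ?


13 clubs in 52 cards
P = 13/52 = 0.2500

P = 0.2500


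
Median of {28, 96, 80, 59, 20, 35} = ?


Sorted: 20, 28, 35, 59, 80, 96
n = 6 (even)
Middle values: 35 and 59
Median = (35+59)/2 = 47.0000

Median = 47.0000


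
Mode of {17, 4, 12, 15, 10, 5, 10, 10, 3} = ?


Frequencies: 3:1, 4:1, 5:1, 10:3, 12:1, 15:1, 17:1
Max frequency = 3
Mode = 10

Mode = 10


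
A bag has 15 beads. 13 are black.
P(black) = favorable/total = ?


P = 13/15 = 0.8667

P = 0.8667


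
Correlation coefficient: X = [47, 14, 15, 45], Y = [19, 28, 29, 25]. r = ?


Mean X = 30.2500, Mean Y = 25.2500
SD X = 15.769829, SD Y = 3.897114
Cov = -52.562500
r = -52.562500/(15.769829*3.897114) = -0.8553

r = -0.8553


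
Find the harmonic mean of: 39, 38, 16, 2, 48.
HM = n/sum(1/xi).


Sum of reciprocals = 1/39 + 1/38 + 1/16 + 1/2 + 1/48 = 0.635290
HM = 5/0.635290 = 7.8704

HM = 7.8704


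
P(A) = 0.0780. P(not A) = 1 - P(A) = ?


P(not A) = 1 - 0.0780 = 0.9220

P(not A) = 0.9220


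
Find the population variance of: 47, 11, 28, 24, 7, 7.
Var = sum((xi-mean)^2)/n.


Mean = 20.6667
Squared deviations: 693.4444, 93.4444, 53.7778, 11.1111, 186.7778, 186.7778
Sum = 1225.3333
Variance = 1225.3333/6 = 204.2222

Variance = 204.2222


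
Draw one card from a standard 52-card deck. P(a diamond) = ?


13 diamonds in 52 cards
P = 13/52 = 0.2500

P = 0.2500


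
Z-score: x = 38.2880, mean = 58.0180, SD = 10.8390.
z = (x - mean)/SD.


z = (38.2880 - 58.0180)/10.8390
= -19.7300/10.8390
= -1.8203

z = -1.8203


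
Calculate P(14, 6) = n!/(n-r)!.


P(14,6) = 14!/8!
= 87178291200/40320
= 2162160

P(14,6) = 2162160


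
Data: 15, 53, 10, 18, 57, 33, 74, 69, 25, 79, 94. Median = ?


Sorted: 10, 15, 18, 25, 33, 53, 57, 69, 74, 79, 94
n = 11 (odd)
Middle value = 53

Median = 53


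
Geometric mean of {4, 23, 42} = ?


Product = 4 × 23 × 42 = 3864
GM = 3864^(1/3) = 15.6920

GM = 15.6920


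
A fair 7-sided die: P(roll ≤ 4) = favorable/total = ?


Favorable outcomes (roll ≤ 4): 4
Total outcomes = 7
P = 4/7 = 0.5714

P = 0.5714


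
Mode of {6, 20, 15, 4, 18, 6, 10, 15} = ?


Frequencies: 4:1, 6:2, 10:1, 15:2, 18:1, 20:1
Max frequency = 2
Mode = 6, 15

Mode = 6, 15


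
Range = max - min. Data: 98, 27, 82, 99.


Max = 99, Min = 27
Range = 99 - 27 = 72

Range = 72


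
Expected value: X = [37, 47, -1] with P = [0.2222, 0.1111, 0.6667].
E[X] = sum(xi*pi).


E[X] = 37*0.2222 + 47*0.1111 - 1*0.6667
= 8.2214 + 5.2217 - 0.6667
= 12.7764

E[X] = 12.7764


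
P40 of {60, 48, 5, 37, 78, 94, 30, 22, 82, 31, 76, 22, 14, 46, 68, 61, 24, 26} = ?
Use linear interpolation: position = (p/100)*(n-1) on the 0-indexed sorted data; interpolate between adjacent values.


Sorted: 5, 14, 22, 22, 24, 26, 30, 31, 37, 46, 48, 60, 61, 68, 76, 78, 82, 94
n = 18
Index = 40/100 * 17 = 6.8000
Lower = data[6] = 30, Upper = data[7] = 31
P40 = 30 + 0.8000*(1) = 30.8000

P40 = 30.8000


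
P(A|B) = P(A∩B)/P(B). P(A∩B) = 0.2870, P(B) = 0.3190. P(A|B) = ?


P(A|B) = 0.2870/0.3190 = 0.8997

P(A|B) = 0.8997


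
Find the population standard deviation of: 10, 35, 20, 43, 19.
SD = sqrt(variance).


Mean = 25.4000
Variance = 141.8400
SD = sqrt(141.8400) = 11.9097

SD = 11.9097


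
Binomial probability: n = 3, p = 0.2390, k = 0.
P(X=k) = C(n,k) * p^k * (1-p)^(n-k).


C(3,0) = 1
p^0 = 1.000000
(1-p)^3 = 0.440711
P = 1 * 1.000000 * 0.440711 = 0.4407

P(X=0) = 0.4407


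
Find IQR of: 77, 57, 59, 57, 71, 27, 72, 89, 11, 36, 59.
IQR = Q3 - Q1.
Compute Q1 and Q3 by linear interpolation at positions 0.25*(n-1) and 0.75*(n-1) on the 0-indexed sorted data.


Sorted: 11, 27, 36, 57, 57, 59, 59, 71, 72, 77, 89
Q1 (25th %ile) = 46.5000
Q3 (75th %ile) = 71.5000
IQR = 71.5000 - 46.5000 = 25.0000

IQR = 25.0000


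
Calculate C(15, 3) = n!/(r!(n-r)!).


C(15,3) = 15!/(3! × 12!)
= 1307674368000/(6 × 479001600)
= 455

C(15,3) = 455


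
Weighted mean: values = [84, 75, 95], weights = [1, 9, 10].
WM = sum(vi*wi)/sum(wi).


Numerator = 84*1 + 75*9 + 95*10 = 1709
Denominator = 1 + 9 + 10 = 20
WM = 1709/20 = 85.4500

WM = 85.4500


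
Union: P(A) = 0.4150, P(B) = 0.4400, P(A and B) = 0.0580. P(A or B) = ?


P(A∪B) = 0.4150 + 0.4400 - 0.0580
= 0.8550 - 0.0580
= 0.7970

P(A∪B) = 0.7970


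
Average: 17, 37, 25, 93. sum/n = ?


Sum = 17 + 37 + 25 + 93 = 172
n = 4
Mean = 172/4 = 43.0000

Mean = 43.0000


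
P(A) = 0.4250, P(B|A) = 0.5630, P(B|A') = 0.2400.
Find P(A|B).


P(B) = P(B|A)*P(A) + P(B|A')*P(A')
= 0.5630*0.4250 + 0.2400*0.5750
= 0.239275 + 0.138000 = 0.377275
P(A|B) = 0.239275/0.377275 = 0.6342

P(A|B) = 0.6342


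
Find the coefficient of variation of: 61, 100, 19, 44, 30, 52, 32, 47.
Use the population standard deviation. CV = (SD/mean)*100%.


Mean = 48.1250
SD = 23.2564
CV = (23.2564/48.1250)*100 = 48.3250%

CV = 48.3250%


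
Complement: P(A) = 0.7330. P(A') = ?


P(not A) = 1 - 0.7330 = 0.2670

P(not A) = 0.2670


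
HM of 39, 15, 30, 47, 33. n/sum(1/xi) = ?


Sum of reciprocals = 1/39 + 1/15 + 1/30 + 1/47 + 1/33 = 0.177221
HM = 5/0.177221 = 28.2134

HM = 28.2134


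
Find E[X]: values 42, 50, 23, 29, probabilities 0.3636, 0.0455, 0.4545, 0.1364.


E[X] = 42*0.3636 + 50*0.0455 + 23*0.4545 + 29*0.1364
= 15.2712 + 2.2750 + 10.4535 + 3.9556
= 31.9553

E[X] = 31.9553


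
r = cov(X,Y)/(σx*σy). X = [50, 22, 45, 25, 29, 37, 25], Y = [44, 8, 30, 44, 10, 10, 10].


Mean X = 33.2857, Mean Y = 22.2857
SD X = 10.095463, SD Y = 15.396793
Cov = 77.632653
r = 77.632653/(10.095463*15.396793) = 0.4994

r = 0.4994


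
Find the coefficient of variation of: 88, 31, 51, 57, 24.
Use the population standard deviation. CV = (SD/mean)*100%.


Mean = 50.2000
SD = 22.4980
CV = (22.4980/50.2000)*100 = 44.8167%

CV = 44.8167%


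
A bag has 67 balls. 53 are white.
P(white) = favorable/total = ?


P = 53/67 = 0.7910

P = 0.7910


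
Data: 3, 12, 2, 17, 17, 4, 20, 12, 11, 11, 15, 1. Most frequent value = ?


Frequencies: 1:1, 2:1, 3:1, 4:1, 11:2, 12:2, 15:1, 17:2, 20:1
Max frequency = 2
Mode = 11, 12, 17

Mode = 11, 12, 17


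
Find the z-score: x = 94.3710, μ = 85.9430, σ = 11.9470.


z = (94.3710 - 85.9430)/11.9470
= 8.4280/11.9470
= 0.7054

z = 0.7054


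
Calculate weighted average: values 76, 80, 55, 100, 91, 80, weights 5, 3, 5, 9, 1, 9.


Numerator = 76*5 + 80*3 + 55*5 + 100*9 + 91*1 + 80*9 = 2606
Denominator = 5 + 3 + 5 + 9 + 1 + 9 = 32
WM = 2606/32 = 81.4375

WM = 81.4375


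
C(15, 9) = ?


C(15,9) = 15!/(9! × 6!)
= 1307674368000/(362880 × 720)
= 5005

C(15,9) = 5005


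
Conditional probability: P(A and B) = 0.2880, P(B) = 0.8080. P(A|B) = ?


P(A|B) = 0.2880/0.8080 = 0.3564

P(A|B) = 0.3564


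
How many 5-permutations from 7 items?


P(7,5) = 7!/2!
= 5040/2
= 2520

P(7,5) = 2520


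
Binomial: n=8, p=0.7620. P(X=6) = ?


C(8,6) = 28
p^6 = 0.195763
(1-p)^2 = 0.056644
P = 28 * 0.195763 * 0.056644 = 0.3105

P(X=6) = 0.3105


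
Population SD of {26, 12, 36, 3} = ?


Mean = 19.2500
Variance = 160.6875
SD = sqrt(160.6875) = 12.6763

SD = 12.6763


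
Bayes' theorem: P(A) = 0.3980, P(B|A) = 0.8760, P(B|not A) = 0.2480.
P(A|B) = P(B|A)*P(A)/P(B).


P(B) = P(B|A)*P(A) + P(B|A')*P(A')
= 0.8760*0.3980 + 0.2480*0.6020
= 0.348648 + 0.149296 = 0.497944
P(A|B) = 0.348648/0.497944 = 0.7002

P(A|B) = 0.7002


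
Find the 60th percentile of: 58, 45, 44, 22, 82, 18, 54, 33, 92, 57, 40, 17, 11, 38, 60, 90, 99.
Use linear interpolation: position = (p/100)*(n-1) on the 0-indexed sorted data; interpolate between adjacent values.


Sorted: 11, 17, 18, 22, 33, 38, 40, 44, 45, 54, 57, 58, 60, 82, 90, 92, 99
n = 17
Index = 60/100 * 16 = 9.6000
Lower = data[9] = 54, Upper = data[10] = 57
P60 = 54 + 0.6000*(3) = 55.8000

P60 = 55.8000


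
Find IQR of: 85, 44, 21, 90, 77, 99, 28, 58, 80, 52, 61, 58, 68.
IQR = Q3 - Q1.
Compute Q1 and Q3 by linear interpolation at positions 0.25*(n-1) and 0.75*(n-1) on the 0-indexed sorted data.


Sorted: 21, 28, 44, 52, 58, 58, 61, 68, 77, 80, 85, 90, 99
Q1 (25th %ile) = 52.0000
Q3 (75th %ile) = 80.0000
IQR = 80.0000 - 52.0000 = 28.0000

IQR = 28.0000


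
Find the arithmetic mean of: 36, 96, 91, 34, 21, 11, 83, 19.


Sum = 36 + 96 + 91 + 34 + 21 + 11 + 83 + 19 = 391
n = 8
Mean = 391/8 = 48.8750

Mean = 48.8750


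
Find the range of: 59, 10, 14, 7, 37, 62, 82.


Max = 82, Min = 7
Range = 82 - 7 = 75

Range = 75


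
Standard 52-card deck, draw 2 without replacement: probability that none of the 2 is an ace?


P(no aces) = (48/52) × (47/51)
= 0.8507

P = 0.8507


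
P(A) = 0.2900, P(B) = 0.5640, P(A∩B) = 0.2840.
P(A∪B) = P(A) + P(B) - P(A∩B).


P(A∪B) = 0.2900 + 0.5640 - 0.2840
= 0.8540 - 0.2840
= 0.5700

P(A∪B) = 0.5700


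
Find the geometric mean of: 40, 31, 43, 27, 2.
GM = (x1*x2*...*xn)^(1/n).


Product = 40 × 31 × 43 × 27 × 2 = 2879280
GM = 2879280^(1/5) = 19.5820

GM = 19.5820


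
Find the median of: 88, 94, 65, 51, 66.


Sorted: 51, 65, 66, 88, 94
n = 5 (odd)
Middle value = 66

Median = 66


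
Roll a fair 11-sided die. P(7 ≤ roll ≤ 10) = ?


Favorable outcomes (7 ≤ roll ≤ 10): 4
Total outcomes = 11
P = 4/11 = 0.3636

P = 0.3636


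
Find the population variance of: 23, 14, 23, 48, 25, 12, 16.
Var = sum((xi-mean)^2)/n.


Mean = 23.0000
Squared deviations: 0, 81.0000, 0, 625.0000, 4.0000, 121.0000, 49.0000
Sum = 880.0000
Variance = 880.0000/7 = 125.7143

Variance = 125.7143


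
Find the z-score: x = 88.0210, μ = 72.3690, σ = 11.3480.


z = (88.0210 - 72.3690)/11.3480
= 15.6520/11.3480
= 1.3793

z = 1.3793


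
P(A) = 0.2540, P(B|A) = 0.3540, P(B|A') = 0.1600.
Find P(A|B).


P(B) = P(B|A)*P(A) + P(B|A')*P(A')
= 0.3540*0.2540 + 0.1600*0.7460
= 0.089916 + 0.119360 = 0.209276
P(A|B) = 0.089916/0.209276 = 0.4297

P(A|B) = 0.4297


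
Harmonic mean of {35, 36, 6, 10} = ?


Sum of reciprocals = 1/35 + 1/36 + 1/6 + 1/10 = 0.323016
HM = 4/0.323016 = 12.3833

HM = 12.3833


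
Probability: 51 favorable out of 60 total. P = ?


P = 51/60 = 0.8500

P = 0.8500


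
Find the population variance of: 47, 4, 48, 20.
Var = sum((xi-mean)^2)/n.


Mean = 29.7500
Squared deviations: 297.5625, 663.0625, 333.0625, 95.0625
Sum = 1388.7500
Variance = 1388.7500/4 = 347.1875

Variance = 347.1875


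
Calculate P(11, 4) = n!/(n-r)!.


P(11,4) = 11!/7!
= 39916800/5040
= 7920

P(11,4) = 7920


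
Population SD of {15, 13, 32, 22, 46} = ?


Mean = 25.6000
Variance = 148.2400
SD = sqrt(148.2400) = 12.1754

SD = 12.1754


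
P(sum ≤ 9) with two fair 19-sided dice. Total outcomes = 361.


Total outcomes = 19×19 = 361
Favorable (sum ≤ 9): 36
P = 36/361 = 0.0997

P = 0.0997


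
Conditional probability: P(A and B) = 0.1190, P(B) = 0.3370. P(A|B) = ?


P(A|B) = 0.1190/0.3370 = 0.3531

P(A|B) = 0.3531


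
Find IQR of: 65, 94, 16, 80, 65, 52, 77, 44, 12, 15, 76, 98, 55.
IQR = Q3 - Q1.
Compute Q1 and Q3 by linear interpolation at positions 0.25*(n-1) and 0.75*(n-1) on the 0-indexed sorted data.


Sorted: 12, 15, 16, 44, 52, 55, 65, 65, 76, 77, 80, 94, 98
Q1 (25th %ile) = 44.0000
Q3 (75th %ile) = 77.0000
IQR = 77.0000 - 44.0000 = 33.0000

IQR = 33.0000


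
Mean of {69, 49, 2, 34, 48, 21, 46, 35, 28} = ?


Sum = 69 + 49 + 2 + 34 + 48 + 21 + 46 + 35 + 28 = 332
n = 9
Mean = 332/9 = 36.8889

Mean = 36.8889


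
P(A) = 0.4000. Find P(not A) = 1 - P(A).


P(not A) = 1 - 0.4000 = 0.6000

P(not A) = 0.6000


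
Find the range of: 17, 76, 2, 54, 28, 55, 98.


Max = 98, Min = 2
Range = 98 - 2 = 96

Range = 96


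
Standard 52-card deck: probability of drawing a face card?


12 face cards in 52 cards
P = 12/52 = 0.2308

P = 0.2308


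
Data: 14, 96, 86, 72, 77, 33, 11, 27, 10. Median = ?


Sorted: 10, 11, 14, 27, 33, 72, 77, 86, 96
n = 9 (odd)
Middle value = 33

Median = 33


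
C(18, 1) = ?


C(18,1) = 18!/(1! × 17!)
= 6402373705728000/(1 × 355687428096000)
= 18

C(18,1) = 18


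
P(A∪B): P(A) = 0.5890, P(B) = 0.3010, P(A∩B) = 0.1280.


P(A∪B) = 0.5890 + 0.3010 - 0.1280
= 0.8900 - 0.1280
= 0.7620

P(A∪B) = 0.7620


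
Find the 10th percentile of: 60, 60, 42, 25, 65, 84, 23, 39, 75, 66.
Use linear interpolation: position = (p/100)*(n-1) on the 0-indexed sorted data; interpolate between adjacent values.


Sorted: 23, 25, 39, 42, 60, 60, 65, 66, 75, 84
n = 10
Index = 10/100 * 9 = 0.9000
Lower = data[0] = 23, Upper = data[1] = 25
P10 = 23 + 0.9000*(2) = 24.8000

P10 = 24.8000


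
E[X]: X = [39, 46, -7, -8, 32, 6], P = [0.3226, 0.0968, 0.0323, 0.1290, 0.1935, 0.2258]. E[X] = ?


E[X] = 39*0.3226 + 46*0.0968 - 7*0.0323 - 8*0.1290 + 32*0.1935 + 6*0.2258
= 12.5814 + 4.4528 - 0.2261 - 1.0320 + 6.1920 + 1.3548
= 23.3229

E[X] = 23.3229


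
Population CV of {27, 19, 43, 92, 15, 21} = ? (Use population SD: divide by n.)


Mean = 36.1667
SD = 26.5231
CV = (26.5231/36.1667)*100 = 73.3356%

CV = 73.3356%


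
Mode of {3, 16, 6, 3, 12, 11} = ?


Frequencies: 3:2, 6:1, 11:1, 12:1, 16:1
Max frequency = 2
Mode = 3

Mode = 3


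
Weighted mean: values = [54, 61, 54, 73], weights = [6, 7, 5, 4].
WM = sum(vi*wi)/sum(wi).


Numerator = 54*6 + 61*7 + 54*5 + 73*4 = 1313
Denominator = 6 + 7 + 5 + 4 = 22
WM = 1313/22 = 59.6818

WM = 59.6818


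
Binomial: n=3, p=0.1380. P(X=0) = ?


C(3,0) = 1
p^0 = 1.000000
(1-p)^3 = 0.640504
P = 1 * 1.000000 * 0.640504 = 0.6405

P(X=0) = 0.6405


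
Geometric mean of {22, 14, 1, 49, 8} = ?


Product = 22 × 14 × 1 × 49 × 8 = 120736
GM = 120736^(1/5) = 10.3841

GM = 10.3841


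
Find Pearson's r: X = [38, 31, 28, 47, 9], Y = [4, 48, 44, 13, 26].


Mean X = 30.6000, Mean Y = 27.0000
SD X = 12.626955, SD Y = 17.064583
Cov = -82.800000
r = -82.800000/(12.626955*17.064583) = -0.3843

r = -0.3843


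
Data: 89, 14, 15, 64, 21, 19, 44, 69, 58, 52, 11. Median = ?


Sorted: 11, 14, 15, 19, 21, 44, 52, 58, 64, 69, 89
n = 11 (odd)
Middle value = 44

Median = 44


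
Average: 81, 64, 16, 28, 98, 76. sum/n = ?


Sum = 81 + 64 + 16 + 28 + 98 + 76 = 363
n = 6
Mean = 363/6 = 60.5000

Mean = 60.5000


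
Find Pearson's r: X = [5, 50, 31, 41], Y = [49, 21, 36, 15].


Mean X = 31.7500, Mean Y = 30.2500
SD X = 16.843025, SD Y = 13.254716
Cov = -203.937500
r = -203.937500/(16.843025*13.254716) = -0.9135

r = -0.9135


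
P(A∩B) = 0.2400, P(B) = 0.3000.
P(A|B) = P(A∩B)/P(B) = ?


P(A|B) = 0.2400/0.3000 = 0.8000

P(A|B) = 0.8000


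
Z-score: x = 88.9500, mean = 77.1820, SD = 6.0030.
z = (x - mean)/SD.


z = (88.9500 - 77.1820)/6.0030
= 11.7680/6.0030
= 1.9604

z = 1.9604


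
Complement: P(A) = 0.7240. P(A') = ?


P(not A) = 1 - 0.7240 = 0.2760

P(not A) = 0.2760


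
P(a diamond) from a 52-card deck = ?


13 diamonds in 52 cards
P = 13/52 = 0.2500

P = 0.2500


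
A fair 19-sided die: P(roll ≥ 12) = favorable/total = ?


Favorable outcomes (roll ≥ 12): 8
Total outcomes = 19
P = 8/19 = 0.4211

P = 0.4211


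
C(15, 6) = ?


C(15,6) = 15!/(6! × 9!)
= 1307674368000/(720 × 362880)
= 5005

C(15,6) = 5005


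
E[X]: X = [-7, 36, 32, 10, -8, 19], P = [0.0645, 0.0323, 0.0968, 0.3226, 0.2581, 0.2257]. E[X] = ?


E[X] = -7*0.0645 + 36*0.0323 + 32*0.0968 + 10*0.3226 - 8*0.2581 + 19*0.2257
= -0.4515 + 1.1628 + 3.0976 + 3.2260 - 2.0648 + 4.2883
= 9.2584

E[X] = 9.2584


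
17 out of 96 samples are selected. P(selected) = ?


P = 17/96 = 0.1771

P = 0.1771


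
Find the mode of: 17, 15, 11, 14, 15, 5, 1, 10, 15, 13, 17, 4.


Frequencies: 1:1, 4:1, 5:1, 10:1, 11:1, 13:1, 14:1, 15:3, 17:2
Max frequency = 3
Mode = 15

Mode = 15


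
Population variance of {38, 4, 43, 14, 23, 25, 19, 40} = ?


Mean = 25.7500
Squared deviations: 150.0625, 473.0625, 297.5625, 138.0625, 7.5625, 0.5625, 45.5625, 203.0625
Sum = 1315.5000
Variance = 1315.5000/8 = 164.4375

Variance = 164.4375


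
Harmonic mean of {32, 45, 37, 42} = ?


Sum of reciprocals = 1/32 + 1/45 + 1/37 + 1/42 = 0.104309
HM = 4/0.104309 = 38.3477

HM = 38.3477


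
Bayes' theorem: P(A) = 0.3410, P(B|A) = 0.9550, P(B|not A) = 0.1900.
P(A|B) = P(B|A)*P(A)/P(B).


P(B) = P(B|A)*P(A) + P(B|A')*P(A')
= 0.9550*0.3410 + 0.1900*0.6590
= 0.325655 + 0.125210 = 0.450865
P(A|B) = 0.325655/0.450865 = 0.7223

P(A|B) = 0.7223


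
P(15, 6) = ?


P(15,6) = 15!/9!
= 1307674368000/362880
= 3603600

P(15,6) = 3603600


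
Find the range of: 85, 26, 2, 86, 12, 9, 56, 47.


Max = 86, Min = 2
Range = 86 - 2 = 84

Range = 84


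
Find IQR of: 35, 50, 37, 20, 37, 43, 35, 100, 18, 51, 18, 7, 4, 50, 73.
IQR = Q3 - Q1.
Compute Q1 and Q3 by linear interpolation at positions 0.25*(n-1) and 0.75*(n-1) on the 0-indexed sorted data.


Sorted: 4, 7, 18, 18, 20, 35, 35, 37, 37, 43, 50, 50, 51, 73, 100
Q1 (25th %ile) = 19.0000
Q3 (75th %ile) = 50.0000
IQR = 50.0000 - 19.0000 = 31.0000

IQR = 31.0000


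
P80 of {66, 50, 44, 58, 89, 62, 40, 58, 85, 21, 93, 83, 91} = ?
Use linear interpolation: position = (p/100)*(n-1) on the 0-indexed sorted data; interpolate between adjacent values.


Sorted: 21, 40, 44, 50, 58, 58, 62, 66, 83, 85, 89, 91, 93
n = 13
Index = 80/100 * 12 = 9.6000
Lower = data[9] = 85, Upper = data[10] = 89
P80 = 85 + 0.6000*(4) = 87.4000

P80 = 87.4000


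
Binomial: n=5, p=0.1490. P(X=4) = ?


C(5,4) = 5
p^4 = 0.000493
(1-p)^1 = 0.851000
P = 5 * 0.000493 * 0.851000 = 0.0021

P(X=4) = 0.0021


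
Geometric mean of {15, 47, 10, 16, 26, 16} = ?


Product = 15 × 47 × 10 × 16 × 26 × 16 = 46924800
GM = 46924800^(1/6) = 18.9918

GM = 18.9918


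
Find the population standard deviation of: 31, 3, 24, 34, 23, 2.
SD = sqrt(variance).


Mean = 19.5000
Variance = 158.9167
SD = sqrt(158.9167) = 12.6062

SD = 12.6062


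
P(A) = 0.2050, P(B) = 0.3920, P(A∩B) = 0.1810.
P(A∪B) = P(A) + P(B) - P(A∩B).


P(A∪B) = 0.2050 + 0.3920 - 0.1810
= 0.5970 - 0.1810
= 0.4160

P(A∪B) = 0.4160


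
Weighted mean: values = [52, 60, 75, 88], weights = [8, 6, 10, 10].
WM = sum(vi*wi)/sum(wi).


Numerator = 52*8 + 60*6 + 75*10 + 88*10 = 2406
Denominator = 8 + 6 + 10 + 10 = 34
WM = 2406/34 = 70.7647

WM = 70.7647


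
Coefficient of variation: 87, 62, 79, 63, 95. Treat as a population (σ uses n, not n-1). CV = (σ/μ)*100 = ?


Mean = 77.2000
SD = 13.0292
CV = (13.0292/77.2000)*100 = 16.8772%

CV = 16.8772%


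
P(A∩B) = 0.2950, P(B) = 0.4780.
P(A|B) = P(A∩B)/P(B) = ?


P(A|B) = 0.2950/0.4780 = 0.6172

P(A|B) = 0.6172


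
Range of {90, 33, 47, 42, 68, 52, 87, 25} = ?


Max = 90, Min = 25
Range = 90 - 25 = 65

Range = 65


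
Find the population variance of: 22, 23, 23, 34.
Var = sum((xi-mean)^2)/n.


Mean = 25.5000
Squared deviations: 12.2500, 6.2500, 6.2500, 72.2500
Sum = 97.0000
Variance = 97.0000/4 = 24.2500

Variance = 24.2500


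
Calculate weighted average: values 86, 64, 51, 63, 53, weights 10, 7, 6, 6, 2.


Numerator = 86*10 + 64*7 + 51*6 + 63*6 + 53*2 = 2098
Denominator = 10 + 7 + 6 + 6 + 2 = 31
WM = 2098/31 = 67.6774

WM = 67.6774


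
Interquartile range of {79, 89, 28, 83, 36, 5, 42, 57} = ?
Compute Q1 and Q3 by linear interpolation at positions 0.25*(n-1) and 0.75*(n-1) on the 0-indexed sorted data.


Sorted: 5, 28, 36, 42, 57, 79, 83, 89
Q1 (25th %ile) = 34.0000
Q3 (75th %ile) = 80.0000
IQR = 80.0000 - 34.0000 = 46.0000

IQR = 46.0000


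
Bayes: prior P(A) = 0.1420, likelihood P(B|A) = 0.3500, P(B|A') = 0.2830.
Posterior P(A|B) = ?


P(B) = P(B|A)*P(A) + P(B|A')*P(A')
= 0.3500*0.1420 + 0.2830*0.8580
= 0.049700 + 0.242814 = 0.292514
P(A|B) = 0.049700/0.292514 = 0.1699

P(A|B) = 0.1699


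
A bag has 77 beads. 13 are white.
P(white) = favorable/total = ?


P = 13/77 = 0.1688

P = 0.1688


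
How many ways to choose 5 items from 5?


C(5,5) = 5!/(5! × 0!)
= 120/(120 × 1)
= 1

C(5,5) = 1


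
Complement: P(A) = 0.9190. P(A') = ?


P(not A) = 1 - 0.9190 = 0.0810

P(not A) = 0.0810


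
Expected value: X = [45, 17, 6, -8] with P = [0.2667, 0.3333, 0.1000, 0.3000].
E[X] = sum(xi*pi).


E[X] = 45*0.2667 + 17*0.3333 + 6*0.1000 - 8*0.3000
= 12.0015 + 5.6661 + 0.6000 - 2.4000
= 15.8676

E[X] = 15.8676


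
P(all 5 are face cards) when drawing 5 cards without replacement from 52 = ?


P(all face cards) = (12/52) × (11/51) × (10/50) × (9/49) × (8/48)
= 0.0003

P = 0.0003


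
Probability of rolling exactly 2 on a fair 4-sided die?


Favorable outcomes (roll = 2): 1
Total outcomes = 4
P = 1/4 = 0.2500

P = 0.2500


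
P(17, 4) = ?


P(17,4) = 17!/13!
= 355687428096000/6227020800
= 57120

P(17,4) = 57120


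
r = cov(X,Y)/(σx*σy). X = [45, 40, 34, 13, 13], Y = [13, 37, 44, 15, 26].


Mean X = 29.0000, Mean Y = 27.0000
SD X = 13.520355, SD Y = 12.083046
Cov = 35.800000
r = 35.800000/(13.520355*12.083046) = 0.2191

r = 0.2191


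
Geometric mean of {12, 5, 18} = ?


Product = 12 × 5 × 18 = 1080
GM = 1080^(1/3) = 10.2599

GM = 10.2599


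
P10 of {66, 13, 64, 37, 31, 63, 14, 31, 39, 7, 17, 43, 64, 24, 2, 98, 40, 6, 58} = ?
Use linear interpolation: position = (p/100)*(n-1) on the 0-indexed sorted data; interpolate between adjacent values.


Sorted: 2, 6, 7, 13, 14, 17, 24, 31, 31, 37, 39, 40, 43, 58, 63, 64, 64, 66, 98
n = 19
Index = 10/100 * 18 = 1.8000
Lower = data[1] = 6, Upper = data[2] = 7
P10 = 6 + 0.8000*(1) = 6.8000

P10 = 6.8000


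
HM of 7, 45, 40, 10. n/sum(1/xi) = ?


Sum of reciprocals = 1/7 + 1/45 + 1/40 + 1/10 = 0.290079
HM = 4/0.290079 = 13.7893

HM = 13.7893


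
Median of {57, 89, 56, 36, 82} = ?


Sorted: 36, 56, 57, 82, 89
n = 5 (odd)
Middle value = 57

Median = 57


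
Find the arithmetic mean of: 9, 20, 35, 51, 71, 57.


Sum = 9 + 20 + 35 + 51 + 71 + 57 = 243
n = 6
Mean = 243/6 = 40.5000

Mean = 40.5000


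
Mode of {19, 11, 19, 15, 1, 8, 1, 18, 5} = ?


Frequencies: 1:2, 5:1, 8:1, 11:1, 15:1, 18:1, 19:2
Max frequency = 2
Mode = 1, 19

Mode = 1, 19


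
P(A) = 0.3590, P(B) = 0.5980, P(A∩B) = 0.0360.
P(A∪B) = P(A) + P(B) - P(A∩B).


P(A∪B) = 0.3590 + 0.5980 - 0.0360
= 0.9570 - 0.0360
= 0.9210

P(A∪B) = 0.9210


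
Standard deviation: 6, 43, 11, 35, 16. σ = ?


Mean = 22.2000
Variance = 204.5600
SD = sqrt(204.5600) = 14.3024

SD = 14.3024


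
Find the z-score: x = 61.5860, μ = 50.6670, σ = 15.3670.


z = (61.5860 - 50.6670)/15.3670
= 10.9190/15.3670
= 0.7105

z = 0.7105


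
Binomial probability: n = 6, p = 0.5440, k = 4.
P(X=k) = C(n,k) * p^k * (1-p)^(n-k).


C(6,4) = 15
p^4 = 0.087578
(1-p)^2 = 0.207936
P = 15 * 0.087578 * 0.207936 = 0.2732

P(X=4) = 0.2732


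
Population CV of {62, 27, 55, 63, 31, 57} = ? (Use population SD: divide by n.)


Mean = 49.1667
SD = 14.5650
CV = (14.5650/49.1667)*100 = 29.6237%

CV = 29.6237%


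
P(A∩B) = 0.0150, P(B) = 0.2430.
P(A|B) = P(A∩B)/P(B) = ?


P(A|B) = 0.0150/0.2430 = 0.0617

P(A|B) = 0.0617


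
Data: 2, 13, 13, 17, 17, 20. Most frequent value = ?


Frequencies: 2:1, 13:2, 17:2, 20:1
Max frequency = 2
Mode = 13, 17

Mode = 13, 17


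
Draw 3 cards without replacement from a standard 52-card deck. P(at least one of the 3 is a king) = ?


P(at least one) = 1 - P(none)
P(none) = (48/52) × (47/51) × (46/50) = 0.782624
P(at least one) = 1 - 0.782624 = 0.2174

P = 0.2174


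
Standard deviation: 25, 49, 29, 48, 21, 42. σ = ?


Mean = 35.6667
Variance = 123.8889
SD = sqrt(123.8889) = 11.1305

SD = 11.1305


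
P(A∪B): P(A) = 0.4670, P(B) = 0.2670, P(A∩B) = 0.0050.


P(A∪B) = 0.4670 + 0.2670 - 0.0050
= 0.7340 - 0.0050
= 0.7290

P(A∪B) = 0.7290


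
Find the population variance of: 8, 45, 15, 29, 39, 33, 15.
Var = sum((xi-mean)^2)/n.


Mean = 26.2857
Squared deviations: 334.3673, 350.2245, 127.3673, 7.3673, 161.6531, 45.0816, 127.3673
Sum = 1153.4286
Variance = 1153.4286/7 = 164.7755

Variance = 164.7755


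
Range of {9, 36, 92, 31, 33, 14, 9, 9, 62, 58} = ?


Max = 92, Min = 9
Range = 92 - 9 = 83

Range = 83


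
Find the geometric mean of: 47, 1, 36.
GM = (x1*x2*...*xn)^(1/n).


Product = 47 × 1 × 36 = 1692
GM = 1692^(1/3) = 11.9161

GM = 11.9161


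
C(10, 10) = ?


C(10,10) = 10!/(10! × 0!)
= 3628800/(3628800 × 1)
= 1

C(10,10) = 1


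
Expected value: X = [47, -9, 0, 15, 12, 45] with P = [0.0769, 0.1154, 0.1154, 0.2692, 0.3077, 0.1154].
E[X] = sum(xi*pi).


E[X] = 47*0.0769 - 9*0.1154 + 0*0.1154 + 15*0.2692 + 12*0.3077 + 45*0.1154
= 3.6143 - 1.0386 + 0 + 4.0380 + 3.6924 + 5.1930
= 15.4991

E[X] = 15.4991


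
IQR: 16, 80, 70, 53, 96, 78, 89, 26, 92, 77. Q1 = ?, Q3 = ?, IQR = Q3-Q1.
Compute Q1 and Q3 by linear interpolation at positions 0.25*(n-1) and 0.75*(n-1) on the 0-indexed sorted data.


Sorted: 16, 26, 53, 70, 77, 78, 80, 89, 92, 96
Q1 (25th %ile) = 57.2500
Q3 (75th %ile) = 86.7500
IQR = 86.7500 - 57.2500 = 29.5000

IQR = 29.5000


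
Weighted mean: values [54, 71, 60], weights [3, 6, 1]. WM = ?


Numerator = 54*3 + 71*6 + 60*1 = 648
Denominator = 3 + 6 + 1 = 10
WM = 648/10 = 64.8000

WM = 64.8000


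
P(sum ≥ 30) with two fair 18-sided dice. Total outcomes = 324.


Total outcomes = 18×18 = 324
Favorable (sum ≥ 30): 28
P = 28/324 = 0.0864

P = 0.0864


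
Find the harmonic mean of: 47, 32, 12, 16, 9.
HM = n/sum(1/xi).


Sum of reciprocals = 1/47 + 1/32 + 1/12 + 1/16 + 1/9 = 0.309471
HM = 5/0.309471 = 16.1566

HM = 16.1566


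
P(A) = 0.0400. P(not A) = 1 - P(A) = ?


P(not A) = 1 - 0.0400 = 0.9600

P(not A) = 0.9600


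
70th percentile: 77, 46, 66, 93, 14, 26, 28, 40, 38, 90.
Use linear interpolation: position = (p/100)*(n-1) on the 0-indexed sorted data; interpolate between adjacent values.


Sorted: 14, 26, 28, 38, 40, 46, 66, 77, 90, 93
n = 10
Index = 70/100 * 9 = 6.3000
Lower = data[6] = 66, Upper = data[7] = 77
P70 = 66 + 0.3000*(11) = 69.3000

P70 = 69.3000


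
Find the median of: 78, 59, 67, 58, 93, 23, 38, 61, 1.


Sorted: 1, 23, 38, 58, 59, 61, 67, 78, 93
n = 9 (odd)
Middle value = 59

Median = 59


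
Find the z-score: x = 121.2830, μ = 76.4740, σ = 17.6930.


z = (121.2830 - 76.4740)/17.6930
= 44.8090/17.6930
= 2.5326

z = 2.5326


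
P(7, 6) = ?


P(7,6) = 7!/1!
= 5040/1
= 5040

P(7,6) = 5040


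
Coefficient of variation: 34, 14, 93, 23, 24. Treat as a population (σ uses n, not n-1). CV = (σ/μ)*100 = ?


Mean = 37.6000
SD = 28.4155
CV = (28.4155/37.6000)*100 = 75.5731%

CV = 75.5731%


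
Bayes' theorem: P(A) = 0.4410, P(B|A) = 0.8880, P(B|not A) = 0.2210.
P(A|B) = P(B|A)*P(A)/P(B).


P(B) = P(B|A)*P(A) + P(B|A')*P(A')
= 0.8880*0.4410 + 0.2210*0.5590
= 0.391608 + 0.123539 = 0.515147
P(A|B) = 0.391608/0.515147 = 0.7602

P(A|B) = 0.7602


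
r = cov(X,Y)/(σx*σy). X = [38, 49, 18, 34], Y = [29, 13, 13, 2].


Mean X = 34.7500, Mean Y = 14.2500
SD X = 11.121488, SD Y = 9.627435
Cov = 15.062500
r = 15.062500/(11.121488*9.627435) = 0.1407

r = 0.1407


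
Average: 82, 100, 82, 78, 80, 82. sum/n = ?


Sum = 82 + 100 + 82 + 78 + 80 + 82 = 504
n = 6
Mean = 504/6 = 84.0000

Mean = 84.0000


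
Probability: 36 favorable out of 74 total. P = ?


P = 36/74 = 0.4865

P = 0.4865


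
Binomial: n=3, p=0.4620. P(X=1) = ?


C(3,1) = 3
p^1 = 0.462000
(1-p)^2 = 0.289444
P = 3 * 0.462000 * 0.289444 = 0.4012

P(X=1) = 0.4012


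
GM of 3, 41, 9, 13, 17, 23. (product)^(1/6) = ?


Product = 3 × 41 × 9 × 13 × 17 × 23 = 5626881
GM = 5626881^(1/6) = 13.3366

GM = 13.3366


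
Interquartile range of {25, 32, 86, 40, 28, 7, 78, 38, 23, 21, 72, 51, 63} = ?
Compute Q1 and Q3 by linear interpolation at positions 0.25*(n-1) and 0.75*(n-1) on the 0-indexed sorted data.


Sorted: 7, 21, 23, 25, 28, 32, 38, 40, 51, 63, 72, 78, 86
Q1 (25th %ile) = 25.0000
Q3 (75th %ile) = 63.0000
IQR = 63.0000 - 25.0000 = 38.0000

IQR = 38.0000


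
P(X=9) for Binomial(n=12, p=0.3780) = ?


C(12,9) = 220
p^9 = 0.000158
(1-p)^3 = 0.240642
P = 220 * 0.000158 * 0.240642 = 0.0083

P(X=9) = 0.0083


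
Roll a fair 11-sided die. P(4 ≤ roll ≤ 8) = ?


Favorable outcomes (4 ≤ roll ≤ 8): 5
Total outcomes = 11
P = 5/11 = 0.4545

P = 0.4545


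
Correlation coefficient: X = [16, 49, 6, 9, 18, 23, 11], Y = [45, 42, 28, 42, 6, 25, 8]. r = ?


Mean X = 18.8571, Mean Y = 28.0000
SD X = 13.410322, SD Y = 14.995237
Cov = 57.000000
r = 57.000000/(13.410322*14.995237) = 0.2835

r = 0.2835


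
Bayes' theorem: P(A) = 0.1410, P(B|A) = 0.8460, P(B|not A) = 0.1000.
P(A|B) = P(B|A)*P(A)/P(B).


P(B) = P(B|A)*P(A) + P(B|A')*P(A')
= 0.8460*0.1410 + 0.1000*0.8590
= 0.119286 + 0.085900 = 0.205186
P(A|B) = 0.119286/0.205186 = 0.5814

P(A|B) = 0.5814


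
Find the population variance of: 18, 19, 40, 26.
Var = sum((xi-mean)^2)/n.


Mean = 25.7500
Squared deviations: 60.0625, 45.5625, 203.0625, 0.0625
Sum = 308.7500
Variance = 308.7500/4 = 77.1875

Variance = 77.1875


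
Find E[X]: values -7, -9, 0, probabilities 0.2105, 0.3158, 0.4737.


E[X] = -7*0.2105 - 9*0.3158 + 0*0.4737
= -1.4735 - 2.8422 + 0
= -4.3157

E[X] = -4.3157


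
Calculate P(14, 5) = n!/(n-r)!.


P(14,5) = 14!/9!
= 87178291200/362880
= 240240

P(14,5) = 240240


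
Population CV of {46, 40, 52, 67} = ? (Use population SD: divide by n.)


Mean = 51.2500
SD = 10.0343
CV = (10.0343/51.2500)*100 = 19.5792%

CV = 19.5792%


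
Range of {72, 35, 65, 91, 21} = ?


Max = 91, Min = 21
Range = 91 - 21 = 70

Range = 70


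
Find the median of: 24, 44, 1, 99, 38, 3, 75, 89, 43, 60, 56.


Sorted: 1, 3, 24, 38, 43, 44, 56, 60, 75, 89, 99
n = 11 (odd)
Middle value = 44

Median = 44


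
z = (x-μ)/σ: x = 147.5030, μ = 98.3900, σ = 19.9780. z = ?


z = (147.5030 - 98.3900)/19.9780
= 49.1130/19.9780
= 2.4584

z = 2.4584


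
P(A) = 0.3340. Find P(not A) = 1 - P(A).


P(not A) = 1 - 0.3340 = 0.6660

P(not A) = 0.6660


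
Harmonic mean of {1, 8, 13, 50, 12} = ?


Sum of reciprocals = 1/1 + 1/8 + 1/13 + 1/50 + 1/12 = 1.305256
HM = 5/1.305256 = 3.8307

HM = 3.8307


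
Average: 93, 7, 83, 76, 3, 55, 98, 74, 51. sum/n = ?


Sum = 93 + 7 + 83 + 76 + 3 + 55 + 98 + 74 + 51 = 540
n = 9
Mean = 540/9 = 60.0000

Mean = 60.0000


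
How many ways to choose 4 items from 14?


C(14,4) = 14!/(4! × 10!)
= 87178291200/(24 × 3628800)
= 1001

C(14,4) = 1001


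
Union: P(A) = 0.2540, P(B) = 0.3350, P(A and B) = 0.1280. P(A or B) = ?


P(A∪B) = 0.2540 + 0.3350 - 0.1280
= 0.5890 - 0.1280
= 0.4610

P(A∪B) = 0.4610


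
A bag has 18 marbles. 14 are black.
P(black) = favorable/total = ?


P = 14/18 = 0.7778

P = 0.7778


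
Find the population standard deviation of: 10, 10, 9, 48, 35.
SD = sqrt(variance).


Mean = 22.4000
Variance = 260.2400
SD = sqrt(260.2400) = 16.1320

SD = 16.1320


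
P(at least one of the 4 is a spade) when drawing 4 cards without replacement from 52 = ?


P(at least one) = 1 - P(none)
P(none) = (39/52) × (38/51) × (37/50) × (36/49) = 0.303818
P(at least one) = 1 - 0.303818 = 0.6962

P = 0.6962


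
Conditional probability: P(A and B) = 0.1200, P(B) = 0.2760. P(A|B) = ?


P(A|B) = 0.1200/0.2760 = 0.4348

P(A|B) = 0.4348


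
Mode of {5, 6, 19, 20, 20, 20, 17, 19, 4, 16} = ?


Frequencies: 4:1, 5:1, 6:1, 16:1, 17:1, 19:2, 20:3
Max frequency = 3
Mode = 20

Mode = 20


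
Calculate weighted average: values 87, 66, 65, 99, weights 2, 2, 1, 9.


Numerator = 87*2 + 66*2 + 65*1 + 99*9 = 1262
Denominator = 2 + 2 + 1 + 9 = 14
WM = 1262/14 = 90.1429

WM = 90.1429


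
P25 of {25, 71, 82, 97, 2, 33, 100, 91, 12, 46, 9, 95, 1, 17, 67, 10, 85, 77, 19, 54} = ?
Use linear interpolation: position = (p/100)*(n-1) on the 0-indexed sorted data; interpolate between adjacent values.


Sorted: 1, 2, 9, 10, 12, 17, 19, 25, 33, 46, 54, 67, 71, 77, 82, 85, 91, 95, 97, 100
n = 20
Index = 25/100 * 19 = 4.7500
Lower = data[4] = 12, Upper = data[5] = 17
P25 = 12 + 0.7500*(5) = 15.7500

P25 = 15.7500


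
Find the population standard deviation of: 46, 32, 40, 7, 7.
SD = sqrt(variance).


Mean = 26.4000
Variance = 270.6400
SD = sqrt(270.6400) = 16.4511

SD = 16.4511


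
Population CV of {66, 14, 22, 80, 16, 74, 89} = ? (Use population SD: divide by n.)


Mean = 51.5714
SD = 30.4061
CV = (30.4061/51.5714)*100 = 58.9592%

CV = 58.9592%


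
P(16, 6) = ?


P(16,6) = 16!/10!
= 20922789888000/3628800
= 5765760

P(16,6) = 5765760


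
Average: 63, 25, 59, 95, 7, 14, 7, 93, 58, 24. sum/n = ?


Sum = 63 + 25 + 59 + 95 + 7 + 14 + 7 + 93 + 58 + 24 = 445
n = 10
Mean = 445/10 = 44.5000

Mean = 44.5000


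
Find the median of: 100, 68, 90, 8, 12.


Sorted: 8, 12, 68, 90, 100
n = 5 (odd)
Middle value = 68

Median = 68


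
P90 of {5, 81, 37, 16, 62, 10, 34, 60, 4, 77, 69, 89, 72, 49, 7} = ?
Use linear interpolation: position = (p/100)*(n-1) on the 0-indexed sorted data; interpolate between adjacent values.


Sorted: 4, 5, 7, 10, 16, 34, 37, 49, 60, 62, 69, 72, 77, 81, 89
n = 15
Index = 90/100 * 14 = 12.6000
Lower = data[12] = 77, Upper = data[13] = 81
P90 = 77 + 0.6000*(4) = 79.4000

P90 = 79.4000


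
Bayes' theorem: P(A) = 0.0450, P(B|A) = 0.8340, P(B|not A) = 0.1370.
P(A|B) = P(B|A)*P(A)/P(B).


P(B) = P(B|A)*P(A) + P(B|A')*P(A')
= 0.8340*0.0450 + 0.1370*0.9550
= 0.037530 + 0.130835 = 0.168365
P(A|B) = 0.037530/0.168365 = 0.2229

P(A|B) = 0.2229


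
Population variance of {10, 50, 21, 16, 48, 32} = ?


Mean = 29.5000
Squared deviations: 380.2500, 420.2500, 72.2500, 182.2500, 342.2500, 6.2500
Sum = 1403.5000
Variance = 1403.5000/6 = 233.9167

Variance = 233.9167


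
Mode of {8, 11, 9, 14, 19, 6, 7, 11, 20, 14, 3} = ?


Frequencies: 3:1, 6:1, 7:1, 8:1, 9:1, 11:2, 14:2, 19:1, 20:1
Max frequency = 2
Mode = 11, 14

Mode = 11, 14


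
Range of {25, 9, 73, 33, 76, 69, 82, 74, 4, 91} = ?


Max = 91, Min = 4
Range = 91 - 4 = 87

Range = 87


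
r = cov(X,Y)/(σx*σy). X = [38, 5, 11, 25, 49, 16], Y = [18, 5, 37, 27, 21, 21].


Mean X = 24.0000, Mean Y = 21.5000
SD X = 15.362291, SD Y = 9.622023
Cov = 10.000000
r = 10.000000/(15.362291*9.622023) = 0.0677

r = 0.0677


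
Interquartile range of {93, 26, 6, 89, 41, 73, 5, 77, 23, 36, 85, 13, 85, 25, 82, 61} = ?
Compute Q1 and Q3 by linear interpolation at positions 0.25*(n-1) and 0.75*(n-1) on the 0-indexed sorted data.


Sorted: 5, 6, 13, 23, 25, 26, 36, 41, 61, 73, 77, 82, 85, 85, 89, 93
Q1 (25th %ile) = 24.5000
Q3 (75th %ile) = 82.7500
IQR = 82.7500 - 24.5000 = 58.2500

IQR = 58.2500


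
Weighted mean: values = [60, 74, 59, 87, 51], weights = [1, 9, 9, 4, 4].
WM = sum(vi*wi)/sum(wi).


Numerator = 60*1 + 74*9 + 59*9 + 87*4 + 51*4 = 1809
Denominator = 1 + 9 + 9 + 4 + 4 = 27
WM = 1809/27 = 67.0000

WM = 67.0000


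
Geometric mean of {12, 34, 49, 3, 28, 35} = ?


Product = 12 × 34 × 49 × 3 × 28 × 35 = 58776480
GM = 58776480^(1/6) = 19.7182

GM = 19.7182


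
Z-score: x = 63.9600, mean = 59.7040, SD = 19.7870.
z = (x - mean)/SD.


z = (63.9600 - 59.7040)/19.7870
= 4.2560/19.7870
= 0.2151

z = 0.2151


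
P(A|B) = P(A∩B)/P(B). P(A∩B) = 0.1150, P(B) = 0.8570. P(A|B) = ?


P(A|B) = 0.1150/0.8570 = 0.1342

P(A|B) = 0.1342


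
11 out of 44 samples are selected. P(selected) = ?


P = 11/44 = 0.2500

P = 0.2500


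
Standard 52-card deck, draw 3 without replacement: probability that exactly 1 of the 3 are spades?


Hypergeometric: P(X=1) = C(13,1)·C(39,2) / C(52,3)
= 13 × 741 / 22100
= 9633/22100 = 0.4359

P = 0.4359
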